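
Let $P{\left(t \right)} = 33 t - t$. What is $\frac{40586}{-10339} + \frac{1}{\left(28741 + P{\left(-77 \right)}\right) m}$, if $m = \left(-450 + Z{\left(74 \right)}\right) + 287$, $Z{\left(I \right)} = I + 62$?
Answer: $- \frac{4113560719}{1047900483} \approx -3.9255$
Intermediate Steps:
$Z{\left(I \right)} = 62 + I$
$P{\left(t \right)} = 32 t$
$m = -27$ ($m = \left(-450 + \left(62 + 74\right)\right) + 287 = \left(-450 + 136\right) + 287 = -314 + 287 = -27$)
$\frac{40586}{-10339} + \frac{1}{\left(28741 + P{\left(-77 \right)}\right) m} = \frac{40586}{-10339} + \frac{1}{\left(28741 + 32 \left(-77\right)\right) \left(-27\right)} = 40586 \left(- \frac{1}{10339}\right) + \frac{1}{28741 - 2464} \left(- \frac{1}{27}\right) = - \frac{5798}{1477} + \frac{1}{26277} \left(- \frac{1}{27}\right) = - \frac{5798}{1477} - \frac{1}{709479} = - \frac{4113560719}{1047900483}$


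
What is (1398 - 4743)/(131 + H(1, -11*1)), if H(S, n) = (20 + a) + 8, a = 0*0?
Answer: -1115/53 ≈ -21.038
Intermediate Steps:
a = 0
H(S, n) = 28 (H(S, n) = (20 + 0) + 8 = 20 + 8 = 28)
(1398 - 4743)/(131 + H(1, -11*1)) = (1398 - 4743)/(131 + 28) = -3345/159 = -3345*1/159 = -1115/53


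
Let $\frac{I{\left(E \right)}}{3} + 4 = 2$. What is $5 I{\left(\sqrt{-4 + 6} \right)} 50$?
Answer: $-1500$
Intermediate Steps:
$I{\left(E \right)} = -6$ ($I{\left(E \right)} = -12 + 3 \cdot 2 = -12 + 6 = -6$)
$5 I{\left(\sqrt{-4 + 6} \right)} 50 = 5 \left(-6\right) 50 = \left(-30\right) 50 = -1500$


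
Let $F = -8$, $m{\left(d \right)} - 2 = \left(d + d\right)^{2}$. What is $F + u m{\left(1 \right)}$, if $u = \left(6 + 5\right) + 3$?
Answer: $76$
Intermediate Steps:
$m{\left(d \right)} = 2 + 4 d^{2}$ ($m{\left(d \right)} = 2 + \left(d + d\right)^{2} = 2 + \left(2 d\right)^{2} = 2 + 4 d^{2}$)
$u = 14$ ($u = 11 + 3 = 14$)
$F + u m{\left(1 \right)} = -8 + 14 \left(2 + 4 \cdot 1^{2}\right) = -8 + 14 \left(2 + 4 \cdot 1\right) = -8 + 14 \left(2 + 4\right) = -8 + 14 \cdot 6 = -8 + 84 = 76$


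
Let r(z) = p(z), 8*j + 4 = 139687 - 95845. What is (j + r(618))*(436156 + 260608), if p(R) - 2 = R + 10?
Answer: 4257053849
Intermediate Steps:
p(R) = 12 + R (p(R) = 2 + (R + 10) = 2 + (10 + R) = 12 + R)
j = 21919/4 (j = -½ + (139687 - 95845)/8 = -½ + (⅛)*43842 = -½ + 21921/4 = 21919/4 ≈ 5479.8)
r(z) = 12 + z
(j + r(618))*(436156 + 260608) = (21919/4 + (12 + 618))*(436156 + 260608) = (21919/4 + 630)*696764 = (24439/4)*696764 = 4257053849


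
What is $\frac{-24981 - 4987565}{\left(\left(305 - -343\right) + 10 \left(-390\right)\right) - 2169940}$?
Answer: $\frac{358039}{155228} \approx 2.3065$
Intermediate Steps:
$\frac{-24981 - 4987565}{\left(\left(305 - -343\right) + 10 \left(-390\right)\right) - 2169940} = - \frac{5012546}{\left(\left(305 + 343\right) - 3900\right) - 2169940} = - \frac{5012546}{\left(648 - 3900\right) - 2169940} = - \frac{5012546}{-3252 - 2169940} = - \frac{5012546}{-2173192} = \left(-5012546\right) \left(- \frac{1}{2173192}\right) = \frac{358039}{155228}$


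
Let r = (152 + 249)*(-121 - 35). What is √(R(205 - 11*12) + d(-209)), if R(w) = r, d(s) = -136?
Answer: 2*I*√15673 ≈ 250.38*I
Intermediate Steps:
r = -62556 (r = 401*(-156) = -62556)
R(w) = -62556
√(R(205 - 11*12) + d(-209)) = √(-62556 - 136) = √(-62692) = 2*I*√15673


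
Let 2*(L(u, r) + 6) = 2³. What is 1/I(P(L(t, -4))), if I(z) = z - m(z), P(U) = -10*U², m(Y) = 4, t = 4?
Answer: -1/44 ≈ -0.022727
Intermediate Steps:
L(u, r) = -2 (L(u, r) = -6 + (½)*2³ = -6 + (½)*8 = -6 + 4 = -2)
I(z) = -4 + z (I(z) = z - 1*4 = z - 4 = -4 + z)
1/I(P(L(t, -4))) = 1/(-4 - 10*(-2)²) = 1/(-4 - 10*4) = 1/(-4 - 40) = 1/(-44) = -1/44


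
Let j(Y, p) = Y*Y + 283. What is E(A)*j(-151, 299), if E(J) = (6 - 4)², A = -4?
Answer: 92336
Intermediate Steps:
j(Y, p) = 283 + Y² (j(Y, p) = Y² + 283 = 283 + Y²)
E(J) = 4 (E(J) = 2² = 4)
E(A)*j(-151, 299) = 4*(283 + (-151)²) = 4*(283 + 22801) = 4*23084 = 92336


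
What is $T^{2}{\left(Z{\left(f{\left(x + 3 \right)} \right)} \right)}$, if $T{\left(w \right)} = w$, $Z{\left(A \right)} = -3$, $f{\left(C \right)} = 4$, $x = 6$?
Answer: $9$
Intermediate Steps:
$T^{2}{\left(Z{\left(f{\left(x + 3 \right)} \right)} \right)} = \left(-3\right)^{2} = 9$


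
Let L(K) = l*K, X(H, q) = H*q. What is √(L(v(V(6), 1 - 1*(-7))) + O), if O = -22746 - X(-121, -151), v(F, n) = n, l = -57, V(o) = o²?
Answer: I*√41473 ≈ 203.65*I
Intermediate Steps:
L(K) = -57*K
O = -41017 (O = -22746 - (-121)*(-151) = -22746 - 1*18271 = -22746 - 18271 = -41017)
√(L(v(V(6), 1 - 1*(-7))) + O) = √(-57*(1 - 1*(-7)) - 41017) = √(-57*(1 + 7) - 41017) = √(-57*8 - 41017) = √(-456 - 41017) = √(-41473) = I*√41473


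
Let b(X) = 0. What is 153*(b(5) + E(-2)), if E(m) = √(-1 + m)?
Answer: 153*I*√3 ≈ 265.0*I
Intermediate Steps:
153*(b(5) + E(-2)) = 153*(0 + √(-1 - 2)) = 153*(0 + √(-3)) = 153*(0 + I*√3) = 153*(I*√3) = 153*I*√3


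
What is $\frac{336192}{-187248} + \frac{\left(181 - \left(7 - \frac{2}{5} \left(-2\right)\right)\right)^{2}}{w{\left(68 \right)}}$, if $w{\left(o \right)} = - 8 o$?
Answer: $- \frac{755208189}{13263400} \approx -56.939$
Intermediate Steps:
$\frac{336192}{-187248} + \frac{\left(181 - \left(7 - \frac{2}{5} \left(-2\right)\right)\right)^{2}}{w{\left(68 \right)}} = \frac{336192}{-187248} + \frac{\left(181 - \left(7 - \frac{2}{5} \left(-2\right)\right)\right)^{2}}{\left(-8\right) 68} = 336192 \left(- \frac{1}{187248}\right) + \frac{\left(181 - \left(7 - 2 \cdot \frac{1}{5} \left(-2\right)\right)\right)^{2}}{-544} = - \frac{7004}{3901} + \left(181 + \left(-7 + \frac{2}{5} \left(-2\right)\right)\right)^{2} \left(- \frac{1}{544}\right) = - \frac{7004}{3901} + \left(181 - \frac{39}{5}\right)^{2} \left(- \frac{1}{544}\right) = - \frac{7004}{3901} + \left(\frac{866}{5}\right)^{2} \left(- \frac{1}{544}\right) = - \frac{7004}{3901} + \frac{749956}{25} \left(- \frac{1}{544}\right) = - \frac{7004}{3901} - \frac{187489}{3400} = - \frac{755208189}{13263400}$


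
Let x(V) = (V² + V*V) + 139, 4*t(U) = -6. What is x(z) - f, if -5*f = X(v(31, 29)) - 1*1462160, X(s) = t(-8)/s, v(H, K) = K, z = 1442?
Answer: 1121266147/290 ≈ 3.8664e+6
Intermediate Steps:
t(U) = -3/2 (t(U) = (¼)*(-6) = -3/2)
X(s) = -3/(2*s)
f = 84805283/290 (f = -(-3/2/29 - 1*1462160)/5 = -(-3/2*1/29 - 1462160)/5 = -(-3/58 - 1462160)/5 = -⅕*(-84805283/58) = 84805283/290 ≈ 2.9243e+5)
x(V) = 139 + 2*V² (x(V) = (V² + V²) + 139 = 2*V² + 139 = 139 + 2*V²)
x(z) - f = (139 + 2*1442²) - 1*84805283/290 = (139 + 2*2079364) - 84805283/290 = (139 + 4158728) - 84805283/290 = 4158867 - 84805283/290 = 1121266147/290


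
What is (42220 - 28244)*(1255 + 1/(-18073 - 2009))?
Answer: 176117928092/10041 ≈ 1.7540e+7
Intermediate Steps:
(42220 - 28244)*(1255 + 1/(-18073 - 2009)) = 13976*(1255 + 1/(-20082)) = 13976*(1255 - 1/20082) = 13976*(25202909/20082) = 176117928092/10041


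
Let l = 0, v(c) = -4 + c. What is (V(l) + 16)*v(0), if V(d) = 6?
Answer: -88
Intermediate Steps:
(V(l) + 16)*v(0) = (6 + 16)*(-4 + 0) = 22*(-4) = -88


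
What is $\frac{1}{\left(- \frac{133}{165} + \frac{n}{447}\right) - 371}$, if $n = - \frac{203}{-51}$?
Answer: $- \frac{1253835}{466172287} \approx -0.0026896$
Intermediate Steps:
$n = \frac{203}{51}$ ($n = \left(-203\right) \left(- \frac{1}{51}\right) = \frac{203}{51} \approx 3.9804$)
$\frac{1}{\left(- \frac{133}{165} + \frac{n}{447}\right) - 371} = \frac{1}{\left(- \frac{133}{165} + \frac{203}{51 \cdot 447}\right) - 371} = \frac{1}{\left(\left(-133\right) \frac{1}{165} + \frac{203}{51} \cdot \frac{1}{447}\right) - 371} = \frac{1}{\left(- \frac{133}{165} + \frac{203}{22797}\right) - 371} = \frac{1}{- \frac{999502}{1253835} - 371} = \frac{1}{- \frac{466172287}{1253835}} = - \frac{1253835}{466172287}$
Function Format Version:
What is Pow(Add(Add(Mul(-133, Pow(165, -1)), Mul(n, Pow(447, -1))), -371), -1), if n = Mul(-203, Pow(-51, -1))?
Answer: Rational(-1253835, 466172287) ≈ -0.0026896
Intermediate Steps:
n = Rational(203, 51) (n = Mul(-203, Rational(-1, 51)) = Rational(203, 51) ≈ 3.9804)
Pow(Add(Add(Mul(-133, Pow(165, -1)), Mul(n, Pow(447, -1))), -371), -1) = Pow(Add(Add(Mul(-133, Pow(165, -1)), Mul(Rational(203, 51), Pow(447, -1))), -371), -1) = Pow(Add(Add(Mul(-133, Rational(1, 165)), Mul(Rational(203, 51), Rational(1, 447))), -371), -1) = Pow(Add(Add(Rational(-133, 165), Rational(203, 22797)), -371), -1) = Pow(Add(Rational(-999502, 1253835), -371), -1) = Pow(Rational(-466172287, 1253835), -1) = Rational(-1253835, 466172287)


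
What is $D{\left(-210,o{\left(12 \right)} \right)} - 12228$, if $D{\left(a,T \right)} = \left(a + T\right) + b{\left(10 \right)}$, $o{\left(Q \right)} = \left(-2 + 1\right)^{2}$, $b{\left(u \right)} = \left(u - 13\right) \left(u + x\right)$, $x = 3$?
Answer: $-12476$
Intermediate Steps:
$b{\left(u \right)} = \left(-13 + u\right) \left(3 + u\right)$ ($b{\left(u \right)} = \left(u - 13\right) \left(u + 3\right) = \left(-13 + u\right) \left(3 + u\right)$)
$o{\left(Q \right)} = 1$ ($o{\left(Q \right)} = \left(-1\right)^{2} = 1$)
$D{\left(a,T \right)} = -39 + T + a$ ($D{\left(a,T \right)} = \left(a + T\right) - \left(139 - 100\right) = \left(T + a\right) - 39 = -39 + T + a$)
$D{\left(-210,o{\left(12 \right)} \right)} - 12228 = \left(-39 + 1 - 210\right) - 12228 = -248 - 12228 = -12476$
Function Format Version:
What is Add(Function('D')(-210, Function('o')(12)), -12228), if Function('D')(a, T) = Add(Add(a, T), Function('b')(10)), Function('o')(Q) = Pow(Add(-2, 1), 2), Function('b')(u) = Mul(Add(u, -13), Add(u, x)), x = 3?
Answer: -12476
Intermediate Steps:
Function('b')(u) = Mul(Add(-13, u), Add(3, u)) (Function('b')(u) = Mul(Add(u, -13), Add(u, 3)) = Mul(Add(-13, u), Add(3, u)))
Function('o')(Q) = 1 (Function('o')(Q) = Pow(-1, 2) = 1)
Function('D')(a, T) = Add(-39, T, a) (Function('D')(a, T) = Add(Add(a, T), Add(-39, Pow(10, 2), Mul(-10, 10))) = Add(Add(T, a), Add(-39, 100, -100)) = Add(Add(T, a), -39) = Add(-39, T, a))
Add(Function('D')(-210, Function('o')(12)), -12228) = Add(Add(-39, 1, -210), -12228) = Add(-248, -12228) = -12476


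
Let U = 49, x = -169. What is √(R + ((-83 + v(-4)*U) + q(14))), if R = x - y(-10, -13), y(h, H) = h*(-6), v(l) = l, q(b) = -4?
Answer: 16*I*√2 ≈ 22.627*I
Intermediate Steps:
y(h, H) = -6*h
R = -229 (R = -169 - (-6)*(-10) = -169 - 1*60 = -169 - 60 = -229)
√(R + ((-83 + v(-4)*U) + q(14))) = √(-229 + ((-83 - 4*49) - 4)) = √(-229 + ((-83 - 196) - 4)) = √(-229 + (-279 - 4)) = √(-229 - 283) = √(-512) = 16*I*√2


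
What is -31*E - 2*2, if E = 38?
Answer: -1182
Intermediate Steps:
-31*E - 2*2 = -31*38 - 2*2 = -1178 - 4 = -1182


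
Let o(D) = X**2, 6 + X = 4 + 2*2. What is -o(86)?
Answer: -4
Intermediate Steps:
X = 2 (X = -6 + (4 + 2*2) = -6 + (4 + 4) = -6 + 8 = 2)
o(D) = 4 (o(D) = 2**2 = 4)
-o(86) = -1*4 = -4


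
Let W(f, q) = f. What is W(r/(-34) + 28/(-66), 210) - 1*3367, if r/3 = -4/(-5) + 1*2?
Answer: -9446318/2805 ≈ -3367.7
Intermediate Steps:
r = 42/5 (r = 3*(-4/(-5) + 1*2) = 3*(-4*(-⅕) + 2) = 3*(⅘ + 2) = 3*(14/5) = 42/5 ≈ 8.4000)
W(r/(-34) + 28/(-66), 210) - 1*3367 = ((42/5)/(-34) + 28/(-66)) - 1*3367 = ((42/5)*(-1/34) + 28*(-1/66)) - 3367 = (-21/85 - 14/33) - 3367 = -1883/2805 - 3367 = -9446318/2805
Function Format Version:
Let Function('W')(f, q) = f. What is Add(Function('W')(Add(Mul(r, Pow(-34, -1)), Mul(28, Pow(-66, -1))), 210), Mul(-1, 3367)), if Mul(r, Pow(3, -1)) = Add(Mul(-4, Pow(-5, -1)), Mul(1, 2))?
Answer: Rational(-9446318, 2805) ≈ -3367.7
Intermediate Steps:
r = Rational(42, 5) (r = Mul(3, Add(Mul(-4, Pow(-5, -1)), Mul(1, 2))) = Mul(3, Add(Mul(-4, Rational(-1, 5)), 2)) = Mul(3, Add(Rational(4, 5), 2)) = Mul(3, Rational(14, 5)) = Rational(42, 5) ≈ 8.4000)
Add(Function('W')(Add(Mul(r, Pow(-34, -1)), Mul(28, Pow(-66, -1))), 210), Mul(-1, 3367)) = Add(Add(Mul(Rational(42, 5), Pow(-34, -1)), Mul(28, Pow(-66, -1))), Mul(-1, 3367)) = Add(Add(Mul(Rational(42, 5), Rational(-1, 34)), Mul(28, Rational(-1, 66))), -3367) = Add(Add(Rational(-21, 85), Rational(-14, 33)), -3367) = Add(Rational(-1883, 2805), -3367) = Rational(-9446318, 2805)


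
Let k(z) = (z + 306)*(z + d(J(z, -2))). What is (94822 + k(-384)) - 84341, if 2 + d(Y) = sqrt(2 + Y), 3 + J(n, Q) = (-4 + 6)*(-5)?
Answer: 40589 - 78*I*sqrt(11) ≈ 40589.0 - 258.7*I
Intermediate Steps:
J(n, Q) = -13 (J(n, Q) = -3 + (-4 + 6)*(-5) = -3 + 2*(-5) = -3 - 10 = -13)
d(Y) = -2 + sqrt(2 + Y)
k(z) = (306 + z)*(-2 + z + I*sqrt(11)) (k(z) = (z + 306)*(z + (-2 + sqrt(2 - 13))) = (306 + z)*(z + (-2 + sqrt(-11))) = (306 + z)*(z + (-2 + I*sqrt(11))) = (306 + z)*(-2 + z + I*sqrt(11)))
(94822 + k(-384)) - 84341 = (94822 + (-612 + (-384)**2 + 304*(-384) + 306*I*sqrt(11) + I*(-384)*sqrt(11))) - 84341 = (94822 + (-612 + 147456 - 116736 + 306*I*sqrt(11) - 384*I*sqrt(11))) - 84341 = (94822 + (30108 - 78*I*sqrt(11))) - 84341 = (124930 - 78*I*sqrt(11)) - 84341 = 40589 - 78*I*sqrt(11)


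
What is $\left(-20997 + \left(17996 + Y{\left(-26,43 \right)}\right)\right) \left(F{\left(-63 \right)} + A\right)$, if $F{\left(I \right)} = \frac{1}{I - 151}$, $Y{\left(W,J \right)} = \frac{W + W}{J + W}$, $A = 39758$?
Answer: $- \frac{25559166327}{214} \approx -1.1944 \cdot 10^{8}$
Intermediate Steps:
$Y{\left(W,J \right)} = \frac{2 W}{J + W}$
$F{\left(I \right)} = \frac{1}{-151 + I}$
$\left(-20997 + \left(17996 + Y{\left(-26,43 \right)}\right)\right) \left(F{\left(-63 \right)} + A\right) = \left(-20997 + \left(17996 + 2 \left(-26\right) \frac{1}{43 - 26}\right)\right) \left(\frac{1}{-151 - 63} + 39758\right) = \left(-20997 + \left(17996 + 2 \left(-26\right) \frac{1}{17}\right)\right) \left(\frac{1}{-214} + 39758\right) = \left(-20997 + \left(17996 + 2 \left(-26\right) \frac{1}{17}\right)\right) \left(- \frac{1}{214} + 39758\right) = \left(-20997 + \left(17996 - \frac{52}{17}\right)\right) \frac{8508211}{214} = \left(-20997 + \frac{305880}{17}\right) \frac{8508211}{214} = \left(- \frac{51069}{17}\right) \frac{8508211}{214} = - \frac{25559166327}{214}$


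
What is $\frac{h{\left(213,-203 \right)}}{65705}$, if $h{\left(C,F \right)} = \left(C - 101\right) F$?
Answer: $- \frac{22736}{65705} \approx -0.34603$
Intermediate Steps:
$h{\left(C,F \right)} = F \left(-101 + C\right)$ ($h{\left(C,F \right)} = \left(C - 101\right) F = \left(-101 + C\right) F = F \left(-101 + C\right)$)
$\frac{h{\left(213,-203 \right)}}{65705} = \frac{\left(-203\right) \left(-101 + 213\right)}{65705} = \left(-203\right) 112 \cdot \frac{1}{65705} = \left(-22736\right) \frac{1}{65705} = - \frac{22736}{65705}$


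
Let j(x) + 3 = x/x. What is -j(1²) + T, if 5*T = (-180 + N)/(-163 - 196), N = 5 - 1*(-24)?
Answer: 3741/1795 ≈ 2.0841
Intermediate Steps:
N = 29 (N = 5 + 24 = 29)
j(x) = -2 (j(x) = -3 + x/x = -3 + 1 = -2)
T = 151/1795 (T = ((-180 + 29)/(-163 - 196))/5 = (-151/(-359))/5 = (-151*(-1/359))/5 = (⅕)*(151/359) = 151/1795 ≈ 0.084123)
-j(1²) + T = -1*(-2) + 151/1795 = 2 + 151/1795 = 3741/1795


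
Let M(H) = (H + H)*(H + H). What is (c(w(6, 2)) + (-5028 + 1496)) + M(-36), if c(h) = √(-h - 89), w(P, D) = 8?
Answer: 1652 + I*√97 ≈ 1652.0 + 9.8489*I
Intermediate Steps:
M(H) = 4*H² (M(H) = (2*H)*(2*H) = 4*H²)
c(h) = √(-89 - h)
(c(w(6, 2)) + (-5028 + 1496)) + M(-36) = (√(-89 - 1*8) + (-5028 + 1496)) + 4*(-36)² = (√(-89 - 8) - 3532) + 4*1296 = (√(-97) - 3532) + 5184 = (I*√97 - 3532) + 5184 = (-3532 + I*√97) + 5184 = 1652 + I*√97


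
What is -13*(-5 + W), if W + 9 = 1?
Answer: 169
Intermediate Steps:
W = -8 (W = -9 + 1 = -8)
-13*(-5 + W) = -13*(-5 - 8) = -13*(-13) = 169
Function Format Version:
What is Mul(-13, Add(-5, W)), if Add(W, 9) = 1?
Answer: 169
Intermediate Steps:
W = -8 (W = Add(-9, 1) = -8)
Mul(-13, Add(-5, W)) = Mul(-13, Add(-5, -8)) = Mul(-13, -13) = 169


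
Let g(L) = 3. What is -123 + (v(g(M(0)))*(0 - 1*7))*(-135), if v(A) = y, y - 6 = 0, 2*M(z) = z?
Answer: 5547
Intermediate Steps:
M(z) = z/2
y = 6 (y = 6 + 0 = 6)
v(A) = 6
-123 + (v(g(M(0)))*(0 - 1*7))*(-135) = -123 + (6*(0 - 1*7))*(-135) = -123 + (6*(0 - 7))*(-135) = -123 + (6*(-7))*(-135) = -123 - 42*(-135) = -123 + 5670 = 5547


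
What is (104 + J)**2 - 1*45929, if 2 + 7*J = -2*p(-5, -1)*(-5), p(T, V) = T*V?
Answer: -1648345/49 ≈ -33640.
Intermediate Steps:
J = 48/7 (J = -2/7 + (-(-10)*(-1)*(-5))/7 = -2/7 + (-2*5*(-5))/7 = -2/7 + (-10*(-5))/7 = -2/7 + (1/7)*50 = -2/7 + 50/7 = 48/7 ≈ 6.8571)
(104 + J)**2 - 1*45929 = (104 + 48/7)**2 - 1*45929 = (776/7)**2 - 45929 = 602176/49 - 45929 = -1648345/49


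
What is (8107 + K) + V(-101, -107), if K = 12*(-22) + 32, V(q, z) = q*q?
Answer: 18076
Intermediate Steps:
V(q, z) = q**2
K = -232 (K = -264 + 32 = -232)
(8107 + K) + V(-101, -107) = (8107 - 232) + (-101)**2 = 7875 + 10201 = 18076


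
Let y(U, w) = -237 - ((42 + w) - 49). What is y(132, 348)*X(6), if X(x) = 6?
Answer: -3468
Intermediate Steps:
y(U, w) = -230 - w (y(U, w) = -237 - (-7 + w) = -237 + (7 - w) = -230 - w)
y(132, 348)*X(6) = (-230 - 1*348)*6 = (-230 - 348)*6 = -578*6 = -3468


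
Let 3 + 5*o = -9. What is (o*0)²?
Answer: 0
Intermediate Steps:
o = -12/5 (o = -⅗ + (⅕)*(-9) = -⅗ - 9/5 = -12/5 ≈ -2.4000)
(o*0)² = (-12/5*0)² = 0² = 0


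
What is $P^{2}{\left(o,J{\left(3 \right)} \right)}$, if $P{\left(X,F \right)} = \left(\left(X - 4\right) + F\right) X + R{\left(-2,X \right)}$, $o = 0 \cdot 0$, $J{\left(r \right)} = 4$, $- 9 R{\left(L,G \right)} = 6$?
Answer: $\frac{4}{9} \approx 0.44444$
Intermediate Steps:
$R{\left(L,G \right)} = - \frac{2}{3}$ ($R{\left(L,G \right)} = \left(- \frac{1}{9}\right) 6 = - \frac{2}{3}$)
$o = 0$
$P{\left(X,F \right)} = - \frac{2}{3} + X \left(-4 + F + X\right)$ ($P{\left(X,F \right)} = \left(\left(X - 4\right) + F\right) X - \frac{2}{3} = \left(\left(-4 + X\right) + F\right) X - \frac{2}{3} = \left(-4 + F + X\right) X - \frac{2}{3} = X \left(-4 + F + X\right) - \frac{2}{3} = - \frac{2}{3} + X \left(-4 + F + X\right)$)
$P^{2}{\left(o,J{\left(3 \right)} \right)} = \left(- \frac{2}{3} + 0^{2} - 0 + 4 \cdot 0\right)^{2} = \left(- \frac{2}{3} + 0 + 0 + 0\right)^{2} = \left(- \frac{2}{3}\right)^{2} = \frac{4}{9}$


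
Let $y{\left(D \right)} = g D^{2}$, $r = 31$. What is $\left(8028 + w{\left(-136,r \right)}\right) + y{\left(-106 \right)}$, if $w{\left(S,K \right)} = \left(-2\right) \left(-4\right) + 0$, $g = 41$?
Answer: $468712$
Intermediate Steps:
$w{\left(S,K \right)} = 8$ ($w{\left(S,K \right)} = 8 + 0 = 8$)
$y{\left(D \right)} = 41 D^{2}$
$\left(8028 + w{\left(-136,r \right)}\right) + y{\left(-106 \right)} = \left(8028 + 8\right) + 41 \left(-106\right)^{2} = 8036 + 41 \cdot 11236 = 8036 + 460676 = 468712$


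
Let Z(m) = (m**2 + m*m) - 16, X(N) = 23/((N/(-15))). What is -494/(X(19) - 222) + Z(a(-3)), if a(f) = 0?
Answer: -4894/351 ≈ -13.943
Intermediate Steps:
X(N) = -345/N (X(N) = 23/((N*(-1/15))) = 23/((-N/15)) = 23*(-15/N) = -345/N)
Z(m) = -16 + 2*m**2 (Z(m) = (m**2 + m**2) - 16 = 2*m**2 - 16 = -16 + 2*m**2)
-494/(X(19) - 222) + Z(a(-3)) = -494/(-345/19 - 222) + (-16 + 2*0**2) = -494/(-345*1/19 - 222) + (-16 + 2*0) = -494/(-345/19 - 222) + (-16 + 0) = -494/(-4563/19) - 16 = -19/4563*(-494) - 16 = 722/351 - 16 = -4894/351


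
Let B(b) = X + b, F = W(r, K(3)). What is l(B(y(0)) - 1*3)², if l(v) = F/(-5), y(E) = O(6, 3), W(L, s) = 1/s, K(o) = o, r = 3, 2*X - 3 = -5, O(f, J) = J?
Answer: 1/225 ≈ 0.0044444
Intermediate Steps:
X = -1 (X = 3/2 + (½)*(-5) = 3/2 - 5/2 = -1)
W(L, s) = 1/s
F = ⅓ (F = 1/3 = ⅓ ≈ 0.33333)
y(E) = 3
B(b) = -1 + b
l(v) = -1/15 (l(v) = (⅓)/(-5) = (⅓)*(-⅕) = -1/15)
l(B(y(0)) - 1*3)² = (-1/15)² = 1/225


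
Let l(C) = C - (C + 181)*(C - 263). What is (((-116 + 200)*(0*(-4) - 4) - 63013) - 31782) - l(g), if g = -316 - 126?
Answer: 89316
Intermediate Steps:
g = -442
l(C) = C - (-263 + C)*(181 + C) (l(C) = C - (181 + C)*(-263 + C) = C - (-263 + C)*(181 + C))
(((-116 + 200)*(0*(-4) - 4) - 63013) - 31782) - l(g) = (((-116 + 200)*(0*(-4) - 4) - 63013) - 31782) - (47603 - 1*(-442)² + 83*(-442)) = ((84*(0 - 4) - 63013) - 31782) - (47603 - 1*195364 - 36686) = ((84*(-4) - 63013) - 31782) - (47603 - 195364 - 36686) = ((-336 - 63013) - 31782) - 1*(-184447) = (-63349 - 31782) + 184447 = -95131 + 184447 = 89316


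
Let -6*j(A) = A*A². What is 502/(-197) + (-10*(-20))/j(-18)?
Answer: -112136/47871 ≈ -2.3425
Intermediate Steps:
j(A) = -A³/6 (j(A) = -A*A²/6 = -A³/6)
502/(-197) + (-10*(-20))/j(-18) = 502/(-197) + (-10*(-20))/((-⅙*(-18)³)) = 502*(-1/197) + 200/((-⅙*(-5832))) = -502/197 + 200/972 = -502/197 + 200*(1/972) = -502/197 + 50/243 = -112136/47871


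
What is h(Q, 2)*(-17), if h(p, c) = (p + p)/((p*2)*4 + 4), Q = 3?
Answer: -51/14 ≈ -3.6429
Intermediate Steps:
h(p, c) = 2*p/(4 + 8*p) (h(p, c) = (2*p)/((2*p)*4 + 4) = (2*p)/(8*p + 4) = (2*p)/(4 + 8*p) = 2*p/(4 + 8*p))
h(Q, 2)*(-17) = ((½)*3/(1 + 2*3))*(-17) = ((½)*3/(1 + 6))*(-17) = ((½)*3/7)*(-17) = ((½)*3*(⅐))*(-17) = (3/14)*(-17) = -51/14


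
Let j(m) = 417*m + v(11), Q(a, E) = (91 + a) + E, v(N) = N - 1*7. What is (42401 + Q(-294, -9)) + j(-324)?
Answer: -92915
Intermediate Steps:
v(N) = -7 + N (v(N) = N - 7 = -7 + N)
Q(a, E) = 91 + E + a
j(m) = 4 + 417*m (j(m) = 417*m + (-7 + 11) = 417*m + 4 = 4 + 417*m)
(42401 + Q(-294, -9)) + j(-324) = (42401 + (91 - 9 - 294)) + (4 + 417*(-324)) = (42401 - 212) + (4 - 135108) = 42189 - 135104 = -92915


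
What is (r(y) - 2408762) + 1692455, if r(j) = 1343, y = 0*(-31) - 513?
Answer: -714964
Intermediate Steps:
y = -513 (y = 0 - 513 = -513)
(r(y) - 2408762) + 1692455 = (1343 - 2408762) + 1692455 = -2407419 + 1692455 = -714964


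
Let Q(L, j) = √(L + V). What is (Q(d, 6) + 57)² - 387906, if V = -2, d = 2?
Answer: -384657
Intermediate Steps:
Q(L, j) = √(-2 + L) (Q(L, j) = √(L - 2) = √(-2 + L))
(Q(d, 6) + 57)² - 387906 = (√(-2 + 2) + 57)² - 387906 = (√0 + 57)² - 387906 = (0 + 57)² - 387906 = 57² - 387906 = 3249 - 387906 = -384657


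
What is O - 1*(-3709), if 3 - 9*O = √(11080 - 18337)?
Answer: 11128/3 - I*√7257/9 ≈ 3709.3 - 9.4653*I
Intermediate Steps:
O = ⅓ - I*√7257/9 (O = ⅓ - √(11080 - 18337)/9 = ⅓ - I*√7257/9 ≈ 0.33333 - 9.4653*I)
O - 1*(-3709) = (⅓ - I*√7257/9) - 1*(-3709) = (⅓ - I*√7257/9) + 3709 = 11128/3 - I*√7257/9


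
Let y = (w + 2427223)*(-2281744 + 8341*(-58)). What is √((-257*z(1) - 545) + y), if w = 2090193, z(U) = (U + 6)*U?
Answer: 58*I*√3713737614 ≈ 3.5345e+6*I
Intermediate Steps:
z(U) = U*(6 + U) (z(U) = (6 + U)*U = U*(6 + U))
y = -12493013331152 (y = (2090193 + 2427223)*(-2281744 + 8341*(-58)) = 4517416*(-2281744 - 483778) = 4517416*(-2765522) = -12493013331152)
√((-257*z(1) - 545) + y) = √((-257*(6 + 1) - 545) - 12493013331152) = √((-257*7 - 545) - 12493013331152) = √((-1799 - 545) - 12493013331152) = √(-2344 - 12493013331152) = √(-12493013333496) = 58*I*√3713737614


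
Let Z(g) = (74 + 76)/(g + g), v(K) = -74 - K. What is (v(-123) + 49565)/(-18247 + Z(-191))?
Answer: -4738137/1742626 ≈ -2.7190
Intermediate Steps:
Z(g) = 75/g (Z(g) = 150/((2*g)) = 150*(1/(2*g)) = 75/g)
(v(-123) + 49565)/(-18247 + Z(-191)) = ((-74 - 1*(-123)) + 49565)/(-18247 + 75/(-191)) = ((-74 + 123) + 49565)/(-18247 + 75*(-1/191)) = (49 + 49565)/(-18247 - 75/191) = 49614/(-3485252/191) = 49614*(-191/3485252) = -4738137/1742626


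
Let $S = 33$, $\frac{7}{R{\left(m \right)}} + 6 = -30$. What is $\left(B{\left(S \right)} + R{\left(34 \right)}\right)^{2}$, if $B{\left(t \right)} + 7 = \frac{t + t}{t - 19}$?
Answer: $\frac{390625}{63504} \approx 6.1512$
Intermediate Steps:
$R{\left(m \right)} = - \frac{7}{36}$ ($R{\left(m \right)} = \frac{7}{-6 - 30} = \frac{7}{-36} = 7 \left(- \frac{1}{36}\right) = - \frac{7}{36}$)
$B{\left(t \right)} = -7 + \frac{2 t}{-19 + t}$ ($B{\left(t \right)} = -7 + \frac{t + t}{t - 19} = -7 + \frac{2 t}{-19 + t}$)
$\left(B{\left(S \right)} + R{\left(34 \right)}\right)^{2} = \left(\frac{133 - 165}{-19 + 33} - \frac{7}{36}\right)^{2} = \left(\frac{133 - 165}{14} - \frac{7}{36}\right)^{2} = \left(\frac{1}{14} \left(-32\right) - \frac{7}{36}\right)^{2} = \left(- \frac{16}{7} - \frac{7}{36}\right)^{2} = \left(- \frac{625}{252}\right)^{2} = \frac{390625}{63504}$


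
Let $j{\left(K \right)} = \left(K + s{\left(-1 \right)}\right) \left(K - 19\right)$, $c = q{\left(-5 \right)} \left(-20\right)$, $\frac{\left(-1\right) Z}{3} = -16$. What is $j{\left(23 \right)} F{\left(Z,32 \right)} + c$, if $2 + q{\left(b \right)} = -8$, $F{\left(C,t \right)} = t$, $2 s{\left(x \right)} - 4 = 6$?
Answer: $3784$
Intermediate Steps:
$Z = 48$ ($Z = \left(-3\right) \left(-16\right) = 48$)
$s{\left(x \right)} = 5$ ($s{\left(x \right)} = 2 + \frac{1}{2} \cdot 6 = 2 + 3 = 5$)
$q{\left(b \right)} = -10$ ($q{\left(b \right)} = -2 - 8 = -10$)
$c = 200$ ($c = \left(-10\right) \left(-20\right) = 200$)
$j{\left(K \right)} = \left(-19 + K\right) \left(5 + K\right)$ ($j{\left(K \right)} = \left(K + 5\right) \left(K - 19\right) = \left(5 + K\right) \left(-19 + K\right) = \left(-19 + K\right) \left(5 + K\right)$)
$j{\left(23 \right)} F{\left(Z,32 \right)} + c = \left(-95 + 23^{2} - 322\right) 32 + 200 = \left(-95 + 529 - 322\right) 32 + 200 = 112 \cdot 32 + 200 = 3584 + 200 = 3784$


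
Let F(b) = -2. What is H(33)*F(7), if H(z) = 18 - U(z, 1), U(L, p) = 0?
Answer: -36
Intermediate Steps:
H(z) = 18 (H(z) = 18 - 1*0 = 18 + 0 = 18)
H(33)*F(7) = 18*(-2) = -36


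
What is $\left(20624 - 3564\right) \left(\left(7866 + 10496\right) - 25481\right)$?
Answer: $-121450140$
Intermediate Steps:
$\left(20624 - 3564\right) \left(\left(7866 + 10496\right) - 25481\right) = 17060 \left(18362 - 25481\right) = 17060 \left(-7119\right) = -121450140$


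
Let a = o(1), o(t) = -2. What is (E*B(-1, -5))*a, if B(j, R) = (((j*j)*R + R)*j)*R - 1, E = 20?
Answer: 2040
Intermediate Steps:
B(j, R) = -1 + R*j*(R + R*j²) (B(j, R) = ((j²*R + R)*j)*R - 1 = ((R*j² + R)*j)*R - 1 = ((R + R*j²)*j)*R - 1 = (j*(R + R*j²))*R - 1 = R*j*(R + R*j²) - 1 = -1 + R*j*(R + R*j²))
a = -2
(E*B(-1, -5))*a = (20*(-1 - 1*(-5)² + (-5)²*(-1)³))*(-2) = (20*(-1 - 1*25 + 25*(-1)))*(-2) = (20*(-1 - 25 - 25))*(-2) = (20*(-51))*(-2) = -1020*(-2) = 2040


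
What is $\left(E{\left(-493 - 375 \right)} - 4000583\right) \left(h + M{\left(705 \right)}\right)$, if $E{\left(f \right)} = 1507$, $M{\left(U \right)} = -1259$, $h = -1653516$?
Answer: $6617570987900$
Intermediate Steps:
$\left(E{\left(-493 - 375 \right)} - 4000583\right) \left(h + M{\left(705 \right)}\right) = \left(1507 - 4000583\right) \left(-1653516 - 1259\right) = \left(-3999076\right) \left(-1654775\right) = 6617570987900$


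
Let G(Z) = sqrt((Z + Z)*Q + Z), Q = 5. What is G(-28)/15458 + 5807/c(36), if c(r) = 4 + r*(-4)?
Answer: -5807/140 + I*sqrt(77)/7729 ≈ -41.479 + 0.0011353*I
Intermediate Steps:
c(r) = 4 - 4*r
G(Z) = sqrt(11)*sqrt(Z) (G(Z) = sqrt((Z + Z)*5 + Z) = sqrt((2*Z)*5 + Z) = sqrt(10*Z + Z) = sqrt(11*Z) = sqrt(11)*sqrt(Z))
G(-28)/15458 + 5807/c(36) = (sqrt(11)*sqrt(-28))/15458 + 5807/(4 - 4*36) = (sqrt(11)*(2*I*sqrt(7)))*(1/15458) + 5807/(4 - 144) = (2*I*sqrt(77))*(1/15458) + 5807/(-140) = I*sqrt(77)/7729 + 5807*(-1/140) = I*sqrt(77)/7729 - 5807/140 = -5807/140 + I*sqrt(77)/7729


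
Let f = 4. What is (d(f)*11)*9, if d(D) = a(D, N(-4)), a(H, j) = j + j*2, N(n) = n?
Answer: -1188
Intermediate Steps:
a(H, j) = 3*j (a(H, j) = j + 2*j = 3*j)
d(D) = -12 (d(D) = 3*(-4) = -12)
(d(f)*11)*9 = -12*11*9 = -132*9 = -1188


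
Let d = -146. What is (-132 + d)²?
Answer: 77284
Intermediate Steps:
(-132 + d)² = (-132 - 146)² = (-278)² = 77284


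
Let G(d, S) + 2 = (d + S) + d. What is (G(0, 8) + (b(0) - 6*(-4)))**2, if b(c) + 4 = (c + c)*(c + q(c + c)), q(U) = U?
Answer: 676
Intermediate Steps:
b(c) = -4 + 6*c**2 (b(c) = -4 + (c + c)*(c + (c + c)) = -4 + (2*c)*(c + 2*c) = -4 + (2*c)*(3*c) = -4 + 6*c**2)
G(d, S) = -2 + S + 2*d (G(d, S) = -2 + ((d + S) + d) = -2 + ((S + d) + d) = -2 + (S + 2*d) = -2 + S + 2*d)
(G(0, 8) + (b(0) - 6*(-4)))**2 = ((-2 + 8 + 2*0) + ((-4 + 6*0**2) - 6*(-4)))**2 = ((-2 + 8 + 0) + ((-4 + 6*0) + 24))**2 = (6 + ((-4 + 0) + 24))**2 = (6 + (-4 + 24))**2 = (6 + 20)**2 = 26**2 = 676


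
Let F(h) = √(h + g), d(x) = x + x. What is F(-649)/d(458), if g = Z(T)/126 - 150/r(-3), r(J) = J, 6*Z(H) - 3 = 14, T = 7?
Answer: I*√9509367/115416 ≈ 0.026718*I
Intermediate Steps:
Z(H) = 17/6 (Z(H) = ½ + (⅙)*14 = ½ + 7/3 = 17/6)
d(x) = 2*x
g = 37817/756 (g = (17/6)/126 - 150/(-3) = (17/6)*(1/126) - 150*(-⅓) = 17/756 + 50 = 37817/756 ≈ 50.022)
F(h) = √(37817/756 + h) (F(h) = √(h + 37817/756) = √(37817/756 + h))
F(-649)/d(458) = (√(794157 + 15876*(-649))/126)/((2*458)) = (√(794157 - 10303524)/126)/916 = (√(-9509367)/126)*(1/916) = ((I*√9509367)/126)*(1/916) = (I*√9509367/126)*(1/916) = I*√9509367/115416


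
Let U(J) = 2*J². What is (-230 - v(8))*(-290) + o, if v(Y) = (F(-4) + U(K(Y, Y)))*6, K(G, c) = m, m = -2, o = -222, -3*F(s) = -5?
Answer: 83298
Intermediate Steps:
F(s) = 5/3 (F(s) = -⅓*(-5) = 5/3)
K(G, c) = -2
v(Y) = 58 (v(Y) = (5/3 + 2*(-2)²)*6 = (5/3 + 2*4)*6 = (5/3 + 8)*6 = (29/3)*6 = 58)
(-230 - v(8))*(-290) + o = (-230 - 1*58)*(-290) - 222 = (-230 - 58)*(-290) - 222 = -288*(-290) - 222 = 83520 - 222 = 83298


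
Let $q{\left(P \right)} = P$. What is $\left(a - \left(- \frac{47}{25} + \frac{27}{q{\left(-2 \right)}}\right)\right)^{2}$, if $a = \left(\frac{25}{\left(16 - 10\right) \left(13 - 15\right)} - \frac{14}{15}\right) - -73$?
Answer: $\frac{655820881}{90000} \approx 7286.9$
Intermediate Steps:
$a = \frac{4199}{60}$ ($a = \left(\frac{25}{6 \left(-2\right)} - \frac{14}{15}\right) + 73 = \left(\frac{25}{-12} - \frac{14}{15}\right) + 73 = \left(25 \left(- \frac{1}{12}\right) - \frac{14}{15}\right) + 73 = \left(- \frac{25}{12} - \frac{14}{15}\right) + 73 = - \frac{181}{60} + 73 = \frac{4199}{60} \approx 69.983$)
$\left(a - \left(- \frac{47}{25} + \frac{27}{q{\left(-2 \right)}}\right)\right)^{2} = \left(\frac{4199}{60} - \left(- \frac{47}{25} - \frac{27}{2}\right)\right)^{2} = \left(\frac{4199}{60} - - \frac{769}{50}\right)^{2} = \left(\frac{4199}{60} + \left(\frac{47}{25} + \frac{27}{2}\right)\right)^{2} = \left(\frac{4199}{60} + \frac{769}{50}\right)^{2} = \left(\frac{25609}{300}\right)^{2} = \frac{655820881}{90000}$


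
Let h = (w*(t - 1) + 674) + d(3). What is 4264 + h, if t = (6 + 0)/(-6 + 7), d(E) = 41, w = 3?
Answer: 4994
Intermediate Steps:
t = 6 (t = 6/1 = 6*1 = 6)
h = 730 (h = (3*(6 - 1) + 674) + 41 = (3*5 + 674) + 41 = (15 + 674) + 41 = 689 + 41 = 730)
4264 + h = 4264 + 730 = 4994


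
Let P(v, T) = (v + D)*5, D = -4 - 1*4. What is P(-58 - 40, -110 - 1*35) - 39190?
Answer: -39720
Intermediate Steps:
D = -8 (D = -4 - 4 = -8)
P(v, T) = -40 + 5*v (P(v, T) = (v - 8)*5 = (-8 + v)*5 = -40 + 5*v)
P(-58 - 40, -110 - 1*35) - 39190 = (-40 + 5*(-58 - 40)) - 39190 = (-40 + 5*(-98)) - 39190 = (-40 - 490) - 39190 = -530 - 39190 = -39720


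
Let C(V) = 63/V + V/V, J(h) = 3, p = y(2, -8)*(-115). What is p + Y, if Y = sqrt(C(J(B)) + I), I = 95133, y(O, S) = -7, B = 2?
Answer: 805 + sqrt(95155) ≈ 1113.5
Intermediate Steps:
p = 805 (p = -7*(-115) = 805)
C(V) = 1 + 63/V (C(V) = 63/V + 1 = 1 + 63/V)
Y = sqrt(95155) (Y = sqrt((63 + 3)/3 + 95133) = sqrt((1/3)*66 + 95133) = sqrt(22 + 95133) = sqrt(95155) ≈ 308.47)
p + Y = 805 + sqrt(95155)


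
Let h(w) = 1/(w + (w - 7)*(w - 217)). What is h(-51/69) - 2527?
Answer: -2251639862/891033 ≈ -2527.0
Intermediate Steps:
h(w) = 1/(w + (-217 + w)*(-7 + w)) (h(w) = 1/(w + (-7 + w)*(-217 + w)) = 1/(w + (-217 + w)*(-7 + w)))
h(-51/69) - 2527 = 1/(1519 + (-51/69)² - (-11373)/69) - 2527 = 1/(1519 + (-51*1/69)² - (-11373)/69) - 2527 = 1/(1519 + (-17/23)² - 223*(-17/23)) - 2527 = 1/(1519 + 289/529 + 3791/23) - 2527 = 1/(891033/529) - 2527 = 529/891033 - 2527 = -2251639862/891033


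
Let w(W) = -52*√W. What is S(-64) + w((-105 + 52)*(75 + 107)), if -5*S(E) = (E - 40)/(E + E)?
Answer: -13/80 - 52*I*√9646 ≈ -0.1625 - 5107.1*I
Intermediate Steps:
S(E) = -(-40 + E)/(10*E) (S(E) = -(E - 40)/(5*(E + E)) = -(-40 + E)/(5*(2*E)) = -(-40 + E)*1/(2*E)/5 = -(-40 + E)/(10*E))
S(-64) + w((-105 + 52)*(75 + 107)) = (⅒)*(40 - 1*(-64))/(-64) - 52*√(-105 + 52)*√(75 + 107) = (⅒)*(-1/64)*(40 + 64) - 52*I*√9646 = (⅒)*(-1/64)*104 - 52*I*√9646 = -13/80 - 52*I*√9646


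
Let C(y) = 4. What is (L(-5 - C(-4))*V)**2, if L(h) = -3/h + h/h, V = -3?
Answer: 16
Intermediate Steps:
L(h) = 1 - 3/h (L(h) = -3/h + 1 = 1 - 3/h)
(L(-5 - C(-4))*V)**2 = (((-3 + (-5 - 1*4))/(-5 - 1*4))*(-3))**2 = (((-3 + (-5 - 4))/(-5 - 4))*(-3))**2 = (((-3 - 9)/(-9))*(-3))**2 = (-1/9*(-12)*(-3))**2 = ((4/3)*(-3))**2 = (-4)**2 = 16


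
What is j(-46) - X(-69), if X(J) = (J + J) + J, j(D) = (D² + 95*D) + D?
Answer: -2093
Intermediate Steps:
j(D) = D² + 96*D
X(J) = 3*J (X(J) = 2*J + J = 3*J)
j(-46) - X(-69) = -46*(96 - 46) - 3*(-69) = -46*50 - 1*(-207) = -2300 + 207 = -2093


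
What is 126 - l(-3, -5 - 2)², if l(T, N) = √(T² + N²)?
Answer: 68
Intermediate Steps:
l(T, N) = √(N² + T²)
126 - l(-3, -5 - 2)² = 126 - (√((-5 - 2)² + (-3)²))² = 126 - (√((-7)² + 9))² = 126 - (√(49 + 9))² = 126 - (√58)² = 126 - 1*58 = 126 - 58 = 68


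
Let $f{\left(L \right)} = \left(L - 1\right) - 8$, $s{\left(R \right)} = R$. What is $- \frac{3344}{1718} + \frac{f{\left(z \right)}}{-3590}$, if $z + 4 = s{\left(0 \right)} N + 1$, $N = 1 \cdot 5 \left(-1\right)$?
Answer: $- \frac{2996086}{1541905} \approx -1.9431$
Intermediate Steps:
$N = -5$ ($N = 5 \left(-1\right) = -5$)
$z = -3$ ($z = -4 + \left(0 \left(-5\right) + 1\right) = -4 + \left(0 + 1\right) = -4 + 1 = -3$)
$f{\left(L \right)} = -9 + L$ ($f{\left(L \right)} = \left(-1 + L\right) - 8 = -9 + L$)
$- \frac{3344}{1718} + \frac{f{\left(z \right)}}{-3590} = - \frac{3344}{1718} + \frac{-9 - 3}{-3590} = \left(-3344\right) \frac{1}{1718} - - \frac{6}{1795} = - \frac{1672}{859} + \frac{6}{1795} = - \frac{2996086}{1541905}$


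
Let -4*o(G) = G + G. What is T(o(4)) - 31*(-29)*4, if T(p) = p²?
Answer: 3600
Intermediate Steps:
o(G) = -G/2 (o(G) = -(G + G)/4 = -G/2)
T(o(4)) - 31*(-29)*4 = (-½*4)² - 31*(-29)*4 = (-2)² + 899*4 = 4 + 3596 = 3600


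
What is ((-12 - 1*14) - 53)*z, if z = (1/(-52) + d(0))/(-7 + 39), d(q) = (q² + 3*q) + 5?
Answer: -20461/1664 ≈ -12.296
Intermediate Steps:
d(q) = 5 + q² + 3*q
z = 259/1664 (z = (1/(-52) + (5 + 0² + 3*0))/(-7 + 39) = (-1/52 + (5 + 0 + 0))/32 = (-1/52 + 5)*(1/32) = (259/52)*(1/32) = 259/1664 ≈ 0.15565)
((-12 - 1*14) - 53)*z = ((-12 - 1*14) - 53)*(259/1664) = ((-12 - 14) - 53)*(259/1664) = (-26 - 53)*(259/1664) = -79*259/1664 = -20461/1664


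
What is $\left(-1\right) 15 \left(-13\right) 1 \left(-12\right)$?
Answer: $-2340$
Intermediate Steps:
$\left(-1\right) 15 \left(-13\right) 1 \left(-12\right) = \left(-15\right) \left(-13\right) 1 \left(-12\right) = 195 \cdot 1 \left(-12\right) = 195 \left(-12\right) = -2340$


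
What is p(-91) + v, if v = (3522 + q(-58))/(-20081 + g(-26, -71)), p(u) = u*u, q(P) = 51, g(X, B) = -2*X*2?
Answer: 55141988/6659 ≈ 8280.8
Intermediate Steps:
g(X, B) = -4*X
p(u) = u²
v = -1191/6659 (v = (3522 + 51)/(-20081 - 4*(-26)) = 3573/(-20081 + 104) = 3573/(-19977) = 3573*(-1/19977) = -1191/6659 ≈ -0.17886)
p(-91) + v = (-91)² - 1191/6659 = 8281 - 1191/6659 = 55141988/6659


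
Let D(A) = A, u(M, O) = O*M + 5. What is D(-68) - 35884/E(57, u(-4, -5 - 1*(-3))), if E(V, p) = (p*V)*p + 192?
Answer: -703984/9825 ≈ -71.652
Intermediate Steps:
u(M, O) = 5 + M*O (u(M, O) = M*O + 5 = 5 + M*O)
E(V, p) = 192 + V*p² (E(V, p) = (V*p)*p + 192 = V*p² + 192 = 192 + V*p²)
D(-68) - 35884/E(57, u(-4, -5 - 1*(-3))) = -68 - 35884/(192 + 57*(5 - 4*(-5 - 1*(-3)))²) = -68 - 35884/(192 + 57*(5 - 4*(-5 + 3))²) = -68 - 35884/(192 + 57*(5 - 4*(-2))²) = -68 - 35884/(192 + 57*(5 + 8)²) = -68 - 35884/(192 + 57*13²) = -68 - 35884/(192 + 57*169) = -68 - 35884/(192 + 9633) = -68 - 35884/9825 = -703984/9825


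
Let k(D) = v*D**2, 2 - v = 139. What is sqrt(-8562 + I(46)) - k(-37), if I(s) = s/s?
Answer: 187553 + I*sqrt(8561) ≈ 1.8755e+5 + 92.526*I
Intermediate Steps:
v = -137 (v = 2 - 1*139 = 2 - 139 = -137)
I(s) = 1
k(D) = -137*D**2
sqrt(-8562 + I(46)) - k(-37) = sqrt(-8562 + 1) - (-137)*(-37)**2 = sqrt(-8561) - (-137)*1369 = I*sqrt(8561) - 1*(-187553) = I*sqrt(8561) + 187553 = 187553 + I*sqrt(8561)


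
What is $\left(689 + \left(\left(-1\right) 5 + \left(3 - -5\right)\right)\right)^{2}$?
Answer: $478864$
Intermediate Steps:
$\left(689 + \left(\left(-1\right) 5 + \left(3 - -5\right)\right)\right)^{2} = \left(689 + \left(-5 + \left(3 + 5\right)\right)\right)^{2} = \left(689 + \left(-5 + 8\right)\right)^{2} = \left(689 + 3\right)^{2} = 692^{2} = 478864$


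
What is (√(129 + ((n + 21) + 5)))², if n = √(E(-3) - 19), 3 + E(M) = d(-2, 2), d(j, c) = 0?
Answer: 155 + I*√22 ≈ 155.0 + 4.6904*I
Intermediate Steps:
E(M) = -3 (E(M) = -3 + 0 = -3)
n = I*√22 (n = √(-3 - 19) = √(-22) = I*√22 ≈ 4.6904*I)
(√(129 + ((n + 21) + 5)))² = (√(129 + ((I*√22 + 21) + 5)))² = (√(129 + ((21 + I*√22) + 5)))² = (√(129 + (26 + I*√22)))² = (√(155 + I*√22))² = 155 + I*√22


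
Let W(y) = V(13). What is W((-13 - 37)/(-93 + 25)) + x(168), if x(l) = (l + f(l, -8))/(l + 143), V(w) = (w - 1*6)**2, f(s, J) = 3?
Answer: 15410/311 ≈ 49.550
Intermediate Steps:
V(w) = (-6 + w)**2 (V(w) = (w - 6)**2 = (-6 + w)**2)
W(y) = 49 (W(y) = (-6 + 13)**2 = 7**2 = 49)
x(l) = (3 + l)/(143 + l) (x(l) = (l + 3)/(l + 143) = (3 + l)/(143 + l))
W((-13 - 37)/(-93 + 25)) + x(168) = 49 + (3 + 168)/(143 + 168) = 49 + 171/311 = 15410/311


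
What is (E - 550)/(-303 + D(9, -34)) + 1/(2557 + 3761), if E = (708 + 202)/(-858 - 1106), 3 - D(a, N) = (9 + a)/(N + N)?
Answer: 19354618037/10537962786 ≈ 1.8367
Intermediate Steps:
D(a, N) = 3 - (9 + a)/(2*N) (D(a, N) = 3 - (9 + a)/(N + N) = 3 - (9 + a)/(2*N))
E = -455/982 (E = 910/(-1964) = 910*(-1/1964) = -455/982 ≈ -0.46334)
(E - 550)/(-303 + D(9, -34)) + 1/(2557 + 3761) = (-455/982 - 550)/(-303 + (1/2)*(-9 - 1*9 + 6*(-34))/(-34)) + 1/(2557 + 3761) = -540555/(982*(-303 + (1/2)*(-1/34)*(-9 - 9 - 204))) + 1/6318 = -540555/(982*(-303 + (1/2)*(-1/34)*(-222))) + 1/6318 = -540555/(982*(-303 + 111/34)) + 1/6318 = -540555/(982*(-10191/34)) + 1/6318 = -540555/982*(-34/10191) + 1/6318 = 3063145/1667927 + 1/6318 = 19354618037/10537962786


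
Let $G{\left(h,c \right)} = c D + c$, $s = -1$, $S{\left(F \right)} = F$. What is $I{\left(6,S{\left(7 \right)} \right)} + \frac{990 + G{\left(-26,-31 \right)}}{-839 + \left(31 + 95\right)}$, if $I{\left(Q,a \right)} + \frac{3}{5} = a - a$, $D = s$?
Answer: $- \frac{7089}{3565} \approx -1.9885$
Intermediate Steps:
$D = -1$
$G{\left(h,c \right)} = 0$ ($G{\left(h,c \right)} = c \left(-1\right) + c = - c + c = 0$)
$I{\left(Q,a \right)} = - \frac{3}{5}$ ($I{\left(Q,a \right)} = - \frac{3}{5} + \left(a - a\right) = - \frac{3}{5} + 0 = - \frac{3}{5}$)
$I{\left(6,S{\left(7 \right)} \right)} + \frac{990 + G{\left(-26,-31 \right)}}{-839 + \left(31 + 95\right)} = - \frac{3}{5} + \frac{990 + 0}{-839 + \left(31 + 95\right)} = - \frac{3}{5} + \frac{990}{-839 + 126} = - \frac{3}{5} + \frac{990}{-713} = - \frac{3}{5} + 990 \left(- \frac{1}{713}\right) = - \frac{3}{5} - \frac{990}{713} = - \frac{7089}{3565}$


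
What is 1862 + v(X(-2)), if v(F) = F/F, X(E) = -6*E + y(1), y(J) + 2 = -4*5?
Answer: 1863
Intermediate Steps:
y(J) = -22 (y(J) = -2 - 4*5 = -2 - 20 = -22)
X(E) = -22 - 6*E (X(E) = -6*E - 22 = -22 - 6*E)
v(F) = 1
1862 + v(X(-2)) = 1862 + 1 = 1863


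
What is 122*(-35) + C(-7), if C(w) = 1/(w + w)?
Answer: -59781/14 ≈ -4270.1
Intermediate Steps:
C(w) = 1/(2*w)
122*(-35) + C(-7) = 122*(-35) + (½)/(-7) = -4270 + (½)*(-⅐) = -4270 - 1/14 = -59781/14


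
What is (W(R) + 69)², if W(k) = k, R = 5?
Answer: 5476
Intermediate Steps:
(W(R) + 69)² = (5 + 69)² = 74² = 5476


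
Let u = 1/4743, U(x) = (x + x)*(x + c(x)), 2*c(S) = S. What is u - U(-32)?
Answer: -14570495/4743 ≈ -3072.0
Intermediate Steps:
c(S) = S/2
U(x) = 3*x² (U(x) = (x + x)*(x + x/2) = (2*x)*(3*x/2) = 3*x²)
u = 1/4743 ≈ 0.00021084
u - U(-32) = 1/4743 - 3*(-32)² = 1/4743 - 3*1024 = 1/4743 - 1*3072 = 1/4743 - 3072 = -14570495/4743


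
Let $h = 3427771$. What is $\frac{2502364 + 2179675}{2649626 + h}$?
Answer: $\frac{4682039}{6077397} \approx 0.7704$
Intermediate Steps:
$\frac{2502364 + 2179675}{2649626 + h} = \frac{2502364 + 2179675}{2649626 + 3427771} = \frac{4682039}{6077397}$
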